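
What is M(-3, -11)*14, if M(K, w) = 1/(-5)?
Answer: -14/5 ≈ -2.8000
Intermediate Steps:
M(K, w) = -1/5
M(-3, -11)*14 = -1/5*14 = -14/5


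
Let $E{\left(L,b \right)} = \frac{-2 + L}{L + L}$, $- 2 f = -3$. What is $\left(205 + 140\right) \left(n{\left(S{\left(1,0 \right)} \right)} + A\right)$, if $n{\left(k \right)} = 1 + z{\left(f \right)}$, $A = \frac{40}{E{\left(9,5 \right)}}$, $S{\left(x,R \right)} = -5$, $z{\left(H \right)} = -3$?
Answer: $\frac{243570}{7} \approx 34796.0$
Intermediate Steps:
$f = \frac{3}{2}$ ($f = \left(- \frac{1}{2}\right) \left(-3\right) = \frac{3}{2} \approx 1.5$)
$E{\left(L,b \right)} = \frac{-2 + L}{2 L}$
$A = \frac{720}{7}$ ($A = \frac{40}{\frac{1}{2} \cdot \frac{1}{9} \left(-2 + 9\right)} = \frac{40}{\frac{1}{2} \cdot \frac{1}{9} \cdot 7} = \frac{40}{\frac{7}{18}} = 40 \cdot \frac{18}{7} = \frac{720}{7} \approx 102.86$)
$n{\left(k \right)} = -2$ ($n{\left(k \right)} = 1 - 3 = -2$)
$\left(205 + 140\right) \left(n{\left(S{\left(1,0 \right)} \right)} + A\right) = \left(205 + 140\right) \left(-2 + \frac{720}{7}\right) = 345 \cdot \frac{706}{7} = \frac{243570}{7}$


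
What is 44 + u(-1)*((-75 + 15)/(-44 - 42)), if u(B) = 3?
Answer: 1982/43 ≈ 46.093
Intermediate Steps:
44 + u(-1)*((-75 + 15)/(-44 - 42)) = 44 + 3*((-75 + 15)/(-44 - 42)) = 44 + 3*(-60/(-86)) = 44 + 3*(-60*(-1/86)) = 44 + 3*(30/43) = 44 + 90/43 = 1982/43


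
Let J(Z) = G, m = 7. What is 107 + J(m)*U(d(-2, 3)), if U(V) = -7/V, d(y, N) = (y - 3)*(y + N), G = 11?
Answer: 612/5 ≈ 122.40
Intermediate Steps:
J(Z) = 11
d(y, N) = (-3 + y)*(N + y)
107 + J(m)*U(d(-2, 3)) = 107 + 11*(-7/((-2)² - 3*3 - 3*(-2) + 3*(-2))) = 107 + 11*(-7/(4 - 9 + 6 - 6)) = 107 + 11*(-7/(-5)) = 107 + 11*(-7*(-⅕)) = 107 + 11*(7/5) = 107 + 77/5 = 612/5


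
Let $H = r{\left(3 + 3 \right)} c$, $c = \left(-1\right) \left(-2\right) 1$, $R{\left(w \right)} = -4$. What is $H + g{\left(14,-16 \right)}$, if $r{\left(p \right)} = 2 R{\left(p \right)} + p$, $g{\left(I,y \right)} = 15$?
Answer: $11$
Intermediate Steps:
$r{\left(p \right)} = -8 + p$ ($r{\left(p \right)} = 2 \left(-4\right) + p = -8 + p$)
$c = 2$ ($c = 2 \cdot 1 = 2$)
$H = -4$ ($H = \left(-8 + \left(3 + 3\right)\right) 2 = \left(-8 + 6\right) 2 = \left(-2\right) 2 = -4$)
$H + g{\left(14,-16 \right)} = -4 + 15 = 11$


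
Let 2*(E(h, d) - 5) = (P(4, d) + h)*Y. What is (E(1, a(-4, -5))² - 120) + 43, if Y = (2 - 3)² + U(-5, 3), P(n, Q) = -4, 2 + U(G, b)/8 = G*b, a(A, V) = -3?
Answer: 171917/4 ≈ 42979.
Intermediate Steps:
U(G, b) = -16 + 8*G*b (U(G, b) = -16 + 8*(G*b) = -16 + 8*G*b)
Y = -135 (Y = (2 - 3)² + (-16 + 8*(-5)*3) = (-1)² + (-16 - 120) = 1 - 136 = -135)
E(h, d) = 275 - 135*h/2 (E(h, d) = 5 + ((-4 + h)*(-135))/2 = 5 + (540 - 135*h)/2 = 5 + (270 - 135*h/2) = 275 - 135*h/2)
(E(1, a(-4, -5))² - 120) + 43 = ((275 - 135/2*1)² - 120) + 43 = ((275 - 135/2)² - 120) + 43 = ((415/2)² - 120) + 43 = (172225/4 - 120) + 43 = 171745/4 + 43 = 171917/4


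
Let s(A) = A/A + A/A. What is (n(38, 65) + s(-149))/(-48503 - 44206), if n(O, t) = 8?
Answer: -10/92709 ≈ -0.00010786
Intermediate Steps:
s(A) = 2 (s(A) = 1 + 1 = 2)
(n(38, 65) + s(-149))/(-48503 - 44206) = (8 + 2)/(-48503 - 44206) = 10/(-92709) = 10*(-1/92709) = -10/92709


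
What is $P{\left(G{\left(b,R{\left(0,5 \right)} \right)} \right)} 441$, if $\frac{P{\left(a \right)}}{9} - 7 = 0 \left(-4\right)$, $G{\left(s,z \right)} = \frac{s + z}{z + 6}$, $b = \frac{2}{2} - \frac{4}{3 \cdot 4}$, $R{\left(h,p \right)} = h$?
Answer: $27783$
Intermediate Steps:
$b = \frac{2}{3}$ ($b = 2 \cdot \frac{1}{2} - \frac{4}{12} = 1 - \frac{1}{3} = \frac{2}{3} \approx 0.66667$)
$G{\left(s,z \right)} = \frac{s + z}{6 + z}$
$P{\left(a \right)} = 63$ ($P{\left(a \right)} = 63 + 9 \cdot 0 \left(-4\right) = 63 + 9 \cdot 0 = 63 + 0 = 63$)
$P{\left(G{\left(b,R{\left(0,5 \right)} \right)} \right)} 441 = 63 \cdot 441 = 27783$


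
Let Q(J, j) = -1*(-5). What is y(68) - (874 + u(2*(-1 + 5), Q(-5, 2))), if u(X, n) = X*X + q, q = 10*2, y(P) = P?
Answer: -890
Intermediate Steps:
q = 20
Q(J, j) = 5
u(X, n) = 20 + X² (u(X, n) = X*X + 20 = X² + 20 = 20 + X²)
y(68) - (874 + u(2*(-1 + 5), Q(-5, 2))) = 68 - (874 + (20 + (2*(-1 + 5))²)) = 68 - (874 + (20 + (2*4)²)) = 68 - (874 + (20 + 8²)) = 68 - (874 + (20 + 64)) = 68 - (874 + 84) = 68 - 1*958 = 68 - 958 = -890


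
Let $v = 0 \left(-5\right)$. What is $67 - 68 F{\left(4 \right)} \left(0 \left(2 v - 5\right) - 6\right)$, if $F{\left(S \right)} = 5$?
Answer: $2107$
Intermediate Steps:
$v = 0$
$67 - 68 F{\left(4 \right)} \left(0 \left(2 v - 5\right) - 6\right) = 67 - 68 \cdot 5 \left(0 \left(2 \cdot 0 - 5\right) - 6\right) = 67 - 68 \cdot 5 \left(0 \left(0 - 5\right) - 6\right) = 67 - 68 \cdot 5 \left(0 \left(-5\right) - 6\right) = 67 - 68 \cdot 5 \left(0 - 6\right) = 67 - 68 \cdot 5 \left(-6\right) = 67 - -2040 = 67 + 2040 = 2107$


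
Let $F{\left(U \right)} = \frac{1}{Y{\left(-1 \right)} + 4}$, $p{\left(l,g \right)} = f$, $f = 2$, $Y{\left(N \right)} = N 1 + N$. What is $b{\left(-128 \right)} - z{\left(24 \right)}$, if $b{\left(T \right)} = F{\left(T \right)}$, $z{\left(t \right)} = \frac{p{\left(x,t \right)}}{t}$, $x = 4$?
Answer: $\frac{5}{12} \approx 0.41667$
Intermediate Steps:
$Y{\left(N \right)} = 2 N$ ($Y{\left(N \right)} = N + N = 2 N$)
$p{\left(l,g \right)} = 2$
$z{\left(t \right)} = \frac{2}{t}$
$F{\left(U \right)} = \frac{1}{2}$ ($F{\left(U \right)} = \frac{1}{2 \left(-1\right) + 4} = \frac{1}{-2 + 4} = \frac{1}{2}$)
$b{\left(T \right)} = \frac{1}{2}$
$b{\left(-128 \right)} - z{\left(24 \right)} = \frac{1}{2} - \frac{2}{24} = \frac{1}{2} - 2 \cdot \frac{1}{24} = \frac{1}{2} - \frac{1}{12} = \frac{5}{12}$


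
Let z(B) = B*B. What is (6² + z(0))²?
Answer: 1296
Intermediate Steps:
z(B) = B²
(6² + z(0))² = (6² + 0²)² = (36 + 0)² = 36² = 1296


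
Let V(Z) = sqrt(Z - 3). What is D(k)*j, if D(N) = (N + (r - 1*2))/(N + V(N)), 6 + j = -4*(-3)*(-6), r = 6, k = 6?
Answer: -1560/11 + 260*sqrt(3)/11 ≈ -100.88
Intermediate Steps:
V(Z) = sqrt(-3 + Z)
j = -78 (j = -6 - 4*(-3)*(-6) = -6 + 12*(-6) = -6 - 72 = -78)
D(N) = (4 + N)/(N + sqrt(-3 + N)) (D(N) = (N + (6 - 1*2))/(N + sqrt(-3 + N)) = (N + (6 - 2))/(N + sqrt(-3 + N)) = (N + 4)/(N + sqrt(-3 + N)) = (4 + N)/(N + sqrt(-3 + N)))
D(k)*j = ((4 + 6)/(6 + sqrt(-3 + 6)))*(-78) = (10/(6 + sqrt(3)))*(-78) = -780/(6 + sqrt(3))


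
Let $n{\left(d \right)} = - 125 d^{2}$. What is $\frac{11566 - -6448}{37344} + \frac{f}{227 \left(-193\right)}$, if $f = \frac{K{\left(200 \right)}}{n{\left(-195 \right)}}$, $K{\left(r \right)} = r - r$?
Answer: $\frac{9007}{18672} \approx 0.48238$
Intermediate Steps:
$K{\left(r \right)} = 0$
$f = 0$ ($f = \frac{0}{\left(-125\right) \left(-195\right)^{2}} = \frac{0}{\left(-125\right) 38025} = \frac{0}{-4753125} = 0 \left(- \frac{1}{4753125}\right) = 0$)
$\frac{11566 - -6448}{37344} + \frac{f}{227 \left(-193\right)} = \frac{11566 - -6448}{37344} + \frac{0}{227 \left(-193\right)} = \left(11566 + 6448\right) \frac{1}{37344} + \frac{0}{-43811} = 18014 \cdot \frac{1}{37344} + 0 \left(- \frac{1}{43811}\right) = \frac{9007}{18672} + 0 = \frac{9007}{18672}$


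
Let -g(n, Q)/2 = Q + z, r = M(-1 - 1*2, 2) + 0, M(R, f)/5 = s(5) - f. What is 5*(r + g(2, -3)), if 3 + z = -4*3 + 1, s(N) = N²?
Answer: 745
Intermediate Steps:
M(R, f) = 125 - 5*f (M(R, f) = 5*(5² - f) = 5*(25 - f) = 125 - 5*f)
z = -14 (z = -3 + (-4*3 + 1) = -3 + (-12 + 1) = -3 - 11 = -14)
r = 115 (r = (125 - 5*2) + 0 = (125 - 10) + 0 = 115 + 0 = 115)
g(n, Q) = 28 - 2*Q (g(n, Q) = -2*(Q - 14) = -2*(-14 + Q) = 28 - 2*Q)
5*(r + g(2, -3)) = 5*(115 + (28 - 2*(-3))) = 5*(115 + (28 + 6)) = 5*(115 + 34) = 5*149 = 745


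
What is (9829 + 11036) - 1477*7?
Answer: 10526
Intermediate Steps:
(9829 + 11036) - 1477*7 = 20865 - 1*10339 = 20865 - 10339 = 10526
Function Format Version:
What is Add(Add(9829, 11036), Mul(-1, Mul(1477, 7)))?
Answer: 10526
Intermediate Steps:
Add(Add(9829, 11036), Mul(-1, Mul(1477, 7))) = Add(20865, Mul(-1, 10339)) = Add(20865, -10339) = 10526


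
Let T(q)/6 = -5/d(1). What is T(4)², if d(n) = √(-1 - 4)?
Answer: -180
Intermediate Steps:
d(n) = I*√5 (d(n) = √(-5) = I*√5)
T(q) = 6*I*√5 (T(q) = 6*(-5*(-I*√5/5)) = 6*(-(-1)*I*√5) = 6*(I*√5) = 6*I*√5)
T(4)² = (6*I*√5)² = -180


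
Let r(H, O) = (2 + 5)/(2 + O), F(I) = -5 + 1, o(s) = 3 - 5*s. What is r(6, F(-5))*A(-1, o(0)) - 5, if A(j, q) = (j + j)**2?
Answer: -19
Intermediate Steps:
F(I) = -4
A(j, q) = 4*j**2 (A(j, q) = (2*j)**2 = 4*j**2)
r(H, O) = 7/(2 + O)
r(6, F(-5))*A(-1, o(0)) - 5 = (7/(2 - 4))*(4*(-1)**2) - 5 = (7/(-2))*(4*1) - 5 = (7*(-1/2))*4 - 5 = -7/2*4 - 5 = -14 - 5 = -19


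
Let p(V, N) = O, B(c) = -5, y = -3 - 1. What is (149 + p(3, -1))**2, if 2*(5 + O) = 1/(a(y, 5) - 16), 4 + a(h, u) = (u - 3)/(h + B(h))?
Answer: 2746493649/132496 ≈ 20729.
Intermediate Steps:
y = -4
a(h, u) = -4 + (-3 + u)/(-5 + h) (a(h, u) = -4 + (u - 3)/(h - 5) = -4 + (-3 + u)/(-5 + h))
O = -1829/364 (O = -5 + 1/(2*((17 + 5 - 4*(-4))/(-5 - 4) - 16)) = -5 + 1/(2*((17 + 5 + 16)/(-9) - 16)) = -5 + 1/(2*(-1/9*38 - 16)) = -5 + 1/(2*(-38/9 - 16)) = -5 + 1/(2*(-182/9)) = -5 + (1/2)*(-9/182) = -5 - 9/364 = -1829/364 ≈ -5.0247)
p(V, N) = -1829/364
(149 + p(3, -1))**2 = (149 - 1829/364)**2 = (52407/364)**2 = 2746493649/132496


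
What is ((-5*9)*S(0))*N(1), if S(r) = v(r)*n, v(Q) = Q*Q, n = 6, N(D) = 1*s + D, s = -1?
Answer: 0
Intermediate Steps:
N(D) = -1 + D (N(D) = 1*(-1) + D = -1 + D)
v(Q) = Q²
S(r) = 6*r² (S(r) = r²*6 = 6*r²)
((-5*9)*S(0))*N(1) = ((-5*9)*(6*0²))*(-1 + 1) = -270*0*0 = -45*0*0 = 0*0 = 0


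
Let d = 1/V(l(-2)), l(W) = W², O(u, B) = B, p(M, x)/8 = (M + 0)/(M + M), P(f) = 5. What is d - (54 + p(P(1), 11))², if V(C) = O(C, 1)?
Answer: -3363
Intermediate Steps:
p(M, x) = 4 (p(M, x) = 8*((M + 0)/(M + M)) = 8*(M/((2*M))) = 8*(M*(1/(2*M))) = 8*(½) = 4)
V(C) = 1
d = 1 (d = 1/1 = 1)
d - (54 + p(P(1), 11))² = 1 - (54 + 4)² = 1 - 1*58² = 1 - 1*3364 = 1 - 3364 = -3363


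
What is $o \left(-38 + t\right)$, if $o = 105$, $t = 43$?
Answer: $525$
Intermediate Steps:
$o \left(-38 + t\right) = 105 \left(-38 + 43\right) = 105 \cdot 5 = 525$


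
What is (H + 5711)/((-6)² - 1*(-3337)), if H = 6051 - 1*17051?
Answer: -5289/3373 ≈ -1.5680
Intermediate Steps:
H = -11000 (H = 6051 - 17051 = -11000)
(H + 5711)/((-6)² - 1*(-3337)) = (-11000 + 5711)/((-6)² - 1*(-3337)) = -5289/(36 + 3337) = -5289/3373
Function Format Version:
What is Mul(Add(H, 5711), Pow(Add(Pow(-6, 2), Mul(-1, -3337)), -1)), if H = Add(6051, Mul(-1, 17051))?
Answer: Rational(-5289, 3373) ≈ -1.5680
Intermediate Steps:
H = -11000 (H = Add(6051, -17051) = -11000)
Mul(Add(H, 5711), Pow(Add(Pow(-6, 2), Mul(-1, -3337)), -1)) = Mul(Add(-11000, 5711), Pow(Add(Pow(-6, 2), Mul(-1, -3337)), -1)) = Mul(-5289, Pow(Add(36, 3337), -1)) = Mul(-5289, Pow(3373, -1)) = Mul(-5289, Rational(1, 3373)) = Rational(-5289, 3373)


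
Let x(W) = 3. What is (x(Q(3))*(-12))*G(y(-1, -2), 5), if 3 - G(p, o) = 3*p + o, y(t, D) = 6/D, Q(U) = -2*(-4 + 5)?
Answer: -252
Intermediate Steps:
Q(U) = -2 (Q(U) = -2*1 = -2)
G(p, o) = 3 - o - 3*p (G(p, o) = 3 - (3*p + o) = 3 - (o + 3*p) = 3 + (-o - 3*p) = 3 - o - 3*p)
(x(Q(3))*(-12))*G(y(-1, -2), 5) = (3*(-12))*(3 - 1*5 - 18/(-2)) = -36*(3 - 5 - 18*(-1)/2) = -36*(3 - 5 - 3*(-3)) = -36*(3 - 5 + 9) = -36*7 = -252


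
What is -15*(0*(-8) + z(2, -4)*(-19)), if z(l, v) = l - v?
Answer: 1710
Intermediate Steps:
-15*(0*(-8) + z(2, -4)*(-19)) = -15*(0*(-8) + (2 - 1*(-4))*(-19)) = -15*(0 + (2 + 4)*(-19)) = -15*(0 + 6*(-19)) = -15*(0 - 114) = -15*(-114) = 1710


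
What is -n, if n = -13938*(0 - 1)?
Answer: -13938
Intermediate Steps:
n = 13938 (n = -13938*(-1) = 13938)
-n = -1*13938 = -13938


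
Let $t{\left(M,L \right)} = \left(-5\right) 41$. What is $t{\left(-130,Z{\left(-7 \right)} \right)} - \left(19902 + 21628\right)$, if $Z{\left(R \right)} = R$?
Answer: $-41735$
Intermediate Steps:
$t{\left(M,L \right)} = -205$
$t{\left(-130,Z{\left(-7 \right)} \right)} - \left(19902 + 21628\right) = -205 - \left(19902 + 21628\right) = -205 - 41530 = -41735$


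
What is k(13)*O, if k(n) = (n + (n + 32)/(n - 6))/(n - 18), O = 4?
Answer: -544/35 ≈ -15.543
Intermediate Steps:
k(n) = (n + (32 + n)/(-6 + n))/(-18 + n)
k(13)*O = ((32 + 13² - 5*13)/(108 + 13² - 24*13))*4 = ((32 + 169 - 65)/(108 + 169 - 312))*4 = (136/(-35))*4 = -1/35*136*4 = -136/35*4 = -544/35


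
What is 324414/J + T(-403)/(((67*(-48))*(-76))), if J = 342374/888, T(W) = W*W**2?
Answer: 24001304945807/41840841792 ≈ 573.63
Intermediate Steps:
T(W) = W**3
J = 171187/444 (J = 342374*(1/888) = 171187/444 ≈ 385.56)
324414/J + T(-403)/(((67*(-48))*(-76))) = 324414/(171187/444) + (-403)**3/(((67*(-48))*(-76))) = 324414*(444/171187) - 65450827/((-3216*(-76))) = 144039816/171187 - 65450827/244416 = 24001304945807/41840841792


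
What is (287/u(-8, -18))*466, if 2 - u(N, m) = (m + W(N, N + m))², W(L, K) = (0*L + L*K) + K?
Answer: -9553/1921 ≈ -4.9729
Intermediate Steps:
W(L, K) = K + K*L (W(L, K) = (0 + K*L) + K = K*L + K = K + K*L)
u(N, m) = 2 - (m + (1 + N)*(N + m))² (u(N, m) = 2 - (m + (N + m)*(1 + N))² = 2 - (m + (1 + N)*(N + m))²)
(287/u(-8, -18))*466 = (287/(2 - (-18 + (1 - 8)*(-8 - 18))²))*466 = (287/(2 - (-18 - 7*(-26))²))*466 = (287/(2 - (-18 + 182)²))*466 = (287/(2 - 1*164²))*466 = (287/(2 - 1*26896))*466 = (287/(2 - 26896))*466 = (287/(-26894))*466 = (287*(-1/26894))*466 = -41/3842*466 = -9553/1921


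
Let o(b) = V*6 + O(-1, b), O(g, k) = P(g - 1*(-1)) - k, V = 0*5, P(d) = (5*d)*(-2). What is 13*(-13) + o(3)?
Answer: -172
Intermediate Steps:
P(d) = -10*d
V = 0
O(g, k) = -10 - k - 10*g (O(g, k) = -10*(g - 1*(-1)) - k = -10*(g + 1) - k = -10*(1 + g) - k = (-10 - 10*g) - k = -10 - k - 10*g)
o(b) = -b (o(b) = 0*6 + (-10 - b - 10*(-1)) = 0 + (-10 - b + 10) = 0 - b = -b)
13*(-13) + o(3) = 13*(-13) - 1*3 = -169 - 3 = -172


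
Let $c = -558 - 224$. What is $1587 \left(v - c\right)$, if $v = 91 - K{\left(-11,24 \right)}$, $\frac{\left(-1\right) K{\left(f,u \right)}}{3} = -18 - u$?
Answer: $1185489$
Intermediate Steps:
$K{\left(f,u \right)} = 54 + 3 u$ ($K{\left(f,u \right)} = - 3 \left(-18 - u\right) = 54 + 3 u$)
$c = -782$
$v = -35$ ($v = 91 - \left(54 + 3 \cdot 24\right) = 91 - \left(54 + 72\right) = 91 - 126 = -35$)
$1587 \left(v - c\right) = 1587 \left(-35 - -782\right) = 1587 \left(-35 + 782\right) = 1587 \cdot 747 = 1185489$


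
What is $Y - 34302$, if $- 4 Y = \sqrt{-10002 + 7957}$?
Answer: $-34302 - \frac{i \sqrt{2045}}{4} \approx -34302.0 - 11.305 i$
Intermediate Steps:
$Y = - \frac{i \sqrt{2045}}{4}$ ($Y = - \frac{\sqrt{-10002 + 7957}}{4} = - \frac{\sqrt{-2045}}{4} = - \frac{i \sqrt{2045}}{4} \approx - 11.305 i$)
$Y - 34302 = - \frac{i \sqrt{2045}}{4} - 34302 = -34302 - \frac{i \sqrt{2045}}{4}$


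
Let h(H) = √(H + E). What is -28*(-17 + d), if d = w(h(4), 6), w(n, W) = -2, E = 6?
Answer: 532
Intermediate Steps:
h(H) = √(6 + H) (h(H) = √(H + 6) = √(6 + H))
d = -2
-28*(-17 + d) = -28*(-17 - 2) = -28*(-19) = 532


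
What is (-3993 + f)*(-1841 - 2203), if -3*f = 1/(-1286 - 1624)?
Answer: 23494891186/1455 ≈ 1.6148e+7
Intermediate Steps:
f = 1/8730 (f = -1/(3*(-1286 - 1624)) = -⅓/(-2910) = -⅓*(-1/2910) = 1/8730 ≈ 0.00011455)
(-3993 + f)*(-1841 - 2203) = (-3993 + 1/8730)*(-1841 - 2203) = -34858889/8730*(-4044) = 23494891186/1455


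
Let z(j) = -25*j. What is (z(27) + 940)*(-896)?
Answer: -237440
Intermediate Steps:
(z(27) + 940)*(-896) = (-25*27 + 940)*(-896) = (-675 + 940)*(-896) = 265*(-896) = -237440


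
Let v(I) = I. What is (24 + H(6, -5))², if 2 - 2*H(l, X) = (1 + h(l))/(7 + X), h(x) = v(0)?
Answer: 9801/16 ≈ 612.56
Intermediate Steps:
h(x) = 0
H(l, X) = 1 - 1/(2*(7 + X)) (H(l, X) = 1 - (1 + 0)/(2*(7 + X)) = 1 - 1/(2*(7 + X)))
(24 + H(6, -5))² = (24 + (13/2 - 5)/(7 - 5))² = (24 + (3/2)/2)² = (24 + (½)*(3/2))² = (24 + ¾)² = (99/4)² = 9801/16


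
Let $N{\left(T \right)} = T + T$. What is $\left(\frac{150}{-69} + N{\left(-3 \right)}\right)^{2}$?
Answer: $\frac{35344}{529} \approx 66.813$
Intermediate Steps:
$N{\left(T \right)} = 2 T$
$\left(\frac{150}{-69} + N{\left(-3 \right)}\right)^{2} = \left(\frac{150}{-69} + 2 \left(-3\right)\right)^{2} = \left(150 \left(- \frac{1}{69}\right) - 6\right)^{2} = \left(- \frac{50}{23} - 6\right)^{2} = \left(- \frac{188}{23}\right)^{2} = \frac{35344}{529}$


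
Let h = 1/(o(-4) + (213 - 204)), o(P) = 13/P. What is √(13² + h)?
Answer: √89493/23 ≈ 13.007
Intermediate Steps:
h = 4/23 (h = 1/(13/(-4) + (213 - 204)) = 1/(13*(-¼) + 9) = 1/(-13/4 + 9) = 1/(23/4) = 4/23 ≈ 0.17391)
√(13² + h) = √(13² + 4/23) = √(169 + 4/23) = √(3891/23) = √89493/23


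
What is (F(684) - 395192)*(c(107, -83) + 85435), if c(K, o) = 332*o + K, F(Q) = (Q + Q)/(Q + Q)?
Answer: -22915545326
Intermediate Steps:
F(Q) = 1 (F(Q) = (2*Q)/((2*Q)) = (2*Q)*(1/(2*Q)) = 1)
c(K, o) = K + 332*o
(F(684) - 395192)*(c(107, -83) + 85435) = (1 - 395192)*((107 + 332*(-83)) + 85435) = -395191*((107 - 27556) + 85435) = -395191*(-27449 + 85435) = -395191*57986 = -22915545326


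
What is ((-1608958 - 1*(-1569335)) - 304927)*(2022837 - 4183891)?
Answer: 744591155700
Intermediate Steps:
((-1608958 - 1*(-1569335)) - 304927)*(2022837 - 4183891) = ((-1608958 + 1569335) - 304927)*(-2161054) = (-39623 - 304927)*(-2161054) = -344550*(-2161054) = 744591155700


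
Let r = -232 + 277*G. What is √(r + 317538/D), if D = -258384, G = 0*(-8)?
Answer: I*√108131238586/21532 ≈ 15.272*I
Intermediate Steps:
G = 0
r = -232 (r = -232 + 277*0 = -232 + 0 = -232)
√(r + 317538/D) = √(-232 + 317538/(-258384)) = √(-232 + 317538*(-1/258384)) = √(-232 - 52923/43064) = √(-10043771/43064) = I*√108131238586/21532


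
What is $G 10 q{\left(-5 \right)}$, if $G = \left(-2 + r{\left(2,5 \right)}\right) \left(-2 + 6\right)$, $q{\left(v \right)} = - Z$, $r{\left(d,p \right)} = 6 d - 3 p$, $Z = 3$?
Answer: $600$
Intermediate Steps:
$r{\left(d,p \right)} = - 3 p + 6 d$
$q{\left(v \right)} = -3$ ($q{\left(v \right)} = \left(-1\right) 3 = -3$)
$G = -20$ ($G = \left(-2 + \left(\left(-3\right) 5 + 6 \cdot 2\right)\right) \left(-2 + 6\right) = \left(-2 + \left(-15 + 12\right)\right) 4 = \left(-2 - 3\right) 4 = \left(-5\right) 4 = -20$)
$G 10 q{\left(-5 \right)} = \left(-20\right) 10 \left(-3\right) = \left(-200\right) \left(-3\right) = 600$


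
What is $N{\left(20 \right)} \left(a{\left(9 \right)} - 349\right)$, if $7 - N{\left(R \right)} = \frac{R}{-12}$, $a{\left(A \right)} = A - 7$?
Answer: $- \frac{9022}{3} \approx -3007.3$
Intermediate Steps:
$a{\left(A \right)} = -7 + A$
$N{\left(R \right)} = 7 + \frac{R}{12}$ ($N{\left(R \right)} = 7 - \frac{R}{-12} = 7 - R \left(- \frac{1}{12}\right) = 7 - - \frac{R}{12} = 7 + \frac{R}{12}$)
$N{\left(20 \right)} \left(a{\left(9 \right)} - 349\right) = \left(7 + \frac{1}{12} \cdot 20\right) \left(\left(-7 + 9\right) - 349\right) = \left(7 + \frac{5}{3}\right) \left(2 - 349\right) = \frac{26}{3} \left(-347\right) = - \frac{9022}{3}$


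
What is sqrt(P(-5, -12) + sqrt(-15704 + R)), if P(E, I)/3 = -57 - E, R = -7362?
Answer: sqrt(-156 + I*sqrt(23066)) ≈ 5.5552 + 13.67*I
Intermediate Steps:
P(E, I) = -171 - 3*E (P(E, I) = 3*(-57 - E) = -171 - 3*E)
sqrt(P(-5, -12) + sqrt(-15704 + R)) = sqrt((-171 - 3*(-5)) + sqrt(-15704 - 7362)) = sqrt((-171 + 15) + sqrt(-23066)) = sqrt(-156 + I*sqrt(23066))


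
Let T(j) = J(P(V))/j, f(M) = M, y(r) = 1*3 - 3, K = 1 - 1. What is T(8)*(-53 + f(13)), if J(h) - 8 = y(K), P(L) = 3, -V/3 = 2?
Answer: -40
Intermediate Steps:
V = -6 (V = -3*2 = -6)
K = 0
y(r) = 0 (y(r) = 3 - 3 = 0)
J(h) = 8 (J(h) = 8 + 0 = 8)
T(j) = 8/j
T(8)*(-53 + f(13)) = (8/8)*(-53 + 13) = (8*(1/8))*(-40) = 1*(-40) = -40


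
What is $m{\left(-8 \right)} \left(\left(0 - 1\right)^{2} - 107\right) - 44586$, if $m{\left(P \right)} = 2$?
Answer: $-44798$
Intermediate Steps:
$m{\left(-8 \right)} \left(\left(0 - 1\right)^{2} - 107\right) - 44586 = 2 \left(\left(0 - 1\right)^{2} - 107\right) - 44586 = 2 \left(\left(-1\right)^{2} - 107\right) - 44586 = 2 \left(1 - 107\right) - 44586 = 2 \left(-106\right) - 44586 = -212 - 44586 = -44798$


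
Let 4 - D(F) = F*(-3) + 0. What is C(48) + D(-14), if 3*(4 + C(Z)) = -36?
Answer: -54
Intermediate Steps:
C(Z) = -16 (C(Z) = -4 + (1/3)*(-36) = -4 - 12 = -16)
D(F) = 4 + 3*F (D(F) = 4 - (F*(-3) + 0) = 4 - (-3*F + 0) = 4 - (-3)*F = 4 + 3*F)
C(48) + D(-14) = -16 + (4 + 3*(-14)) = -16 + (4 - 42) = -16 - 38 = -54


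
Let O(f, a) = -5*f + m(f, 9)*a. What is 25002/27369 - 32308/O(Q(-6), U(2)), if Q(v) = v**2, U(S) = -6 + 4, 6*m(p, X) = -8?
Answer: 74055945/404453 ≈ 183.10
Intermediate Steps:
m(p, X) = -4/3 (m(p, X) = (1/6)*(-8) = -4/3)
U(S) = -2
O(f, a) = -5*f - 4*a/3
25002/27369 - 32308/O(Q(-6), U(2)) = 25002/27369 - 32308/(-5*(-6)**2 - 4/3*(-2)) = 25002*(1/27369) - 32308/(-5*36 + 8/3) = 2778/3041 - 32308/(-180 + 8/3) = 2778/3041 - 32308/(-532/3) = 2778/3041 - 32308*(-3/532) = 2778/3041 + 24231/133 = 74055945/404453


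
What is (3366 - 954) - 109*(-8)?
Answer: 3284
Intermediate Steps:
(3366 - 954) - 109*(-8) = 2412 + 872 = 3284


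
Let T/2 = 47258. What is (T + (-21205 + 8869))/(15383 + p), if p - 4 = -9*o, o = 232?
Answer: 82180/13299 ≈ 6.1794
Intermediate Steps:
T = 94516 (T = 2*47258 = 94516)
p = -2084 (p = 4 - 9*232 = 4 - 2088 = -2084)
(T + (-21205 + 8869))/(15383 + p) = (94516 + (-21205 + 8869))/(15383 - 2084) = (94516 - 12336)/13299 = 82180*(1/13299) = 82180/13299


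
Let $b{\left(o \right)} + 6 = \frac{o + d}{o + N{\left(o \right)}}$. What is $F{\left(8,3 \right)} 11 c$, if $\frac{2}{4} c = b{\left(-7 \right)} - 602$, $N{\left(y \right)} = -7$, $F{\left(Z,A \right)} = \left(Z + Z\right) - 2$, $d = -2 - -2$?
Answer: $-187110$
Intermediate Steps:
$d = 0$ ($d = -2 + 2 = 0$)
$F{\left(Z,A \right)} = -2 + 2 Z$ ($F{\left(Z,A \right)} = 2 Z - 2 = -2 + 2 Z$)
$b{\left(o \right)} = -6 + \frac{o}{-7 + o}$ ($b{\left(o \right)} = -6 + \frac{o + 0}{o - 7} = -6 + \frac{o}{-7 + o}$)
$c = -1215$ ($c = 2 \left(\frac{42 - -35}{-7 - 7} - 602\right) = 2 \left(\frac{42 + 35}{-14} - 602\right) = 2 \left(\left(- \frac{1}{14}\right) 77 - 602\right) = 2 \left(- \frac{11}{2} - 602\right) = 2 \left(- \frac{1215}{2}\right) = -1215$)
$F{\left(8,3 \right)} 11 c = \left(-2 + 2 \cdot 8\right) 11 \left(-1215\right) = \left(-2 + 16\right) 11 \left(-1215\right) = 14 \cdot 11 \left(-1215\right) = 154 \left(-1215\right) = -187110$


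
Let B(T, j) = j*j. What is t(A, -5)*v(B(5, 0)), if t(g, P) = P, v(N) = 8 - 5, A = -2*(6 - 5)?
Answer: -15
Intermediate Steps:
A = -2 (A = -2*1 = -2)
B(T, j) = j**2
v(N) = 3
t(A, -5)*v(B(5, 0)) = -5*3 = -15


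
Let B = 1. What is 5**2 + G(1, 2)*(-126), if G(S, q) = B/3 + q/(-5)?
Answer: 167/5 ≈ 33.400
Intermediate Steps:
G(S, q) = 1/3 - q/5 (G(S, q) = 1/3 + q/(-5) = 1*(1/3) + q*(-1/5) = 1/3 - q/5)
5**2 + G(1, 2)*(-126) = 5**2 + (1/3 - 1/5*2)*(-126) = 25 + (1/3 - 2/5)*(-126) = 25 - 1/15*(-126) = 25 + 42/5 = 167/5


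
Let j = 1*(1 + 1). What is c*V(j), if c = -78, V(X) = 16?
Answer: -1248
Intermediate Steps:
j = 2 (j = 1*2 = 2)
c*V(j) = -78*16 = -1248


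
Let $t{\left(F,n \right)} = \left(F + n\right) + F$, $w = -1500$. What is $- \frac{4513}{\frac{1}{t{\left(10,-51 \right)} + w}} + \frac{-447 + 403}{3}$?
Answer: $\frac{20728165}{3} \approx 6.9094 \cdot 10^{6}$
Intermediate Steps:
$t{\left(F,n \right)} = n + 2 F$
$- \frac{4513}{\frac{1}{t{\left(10,-51 \right)} + w}} + \frac{-447 + 403}{3} = - \frac{4513}{\frac{1}{\left(-51 + 2 \cdot 10\right) - 1500}} + \frac{-447 + 403}{3} = - \frac{4513}{\frac{1}{\left(-51 + 20\right) - 1500}} - \frac{44}{3} = - \frac{4513}{\frac{1}{-31 - 1500}} - \frac{44}{3} = - \frac{4513}{\frac{1}{-1531}} - \frac{44}{3} = - \frac{4513}{- \frac{1}{1531}} - \frac{44}{3} = \left(-4513\right) \left(-1531\right) - \frac{44}{3} = 6909403 - \frac{44}{3} = \frac{20728165}{3}$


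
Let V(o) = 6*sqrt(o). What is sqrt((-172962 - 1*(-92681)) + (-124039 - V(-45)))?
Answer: sqrt(-204320 - 18*I*sqrt(5)) ≈ 0.045 - 452.02*I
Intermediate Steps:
sqrt((-172962 - 1*(-92681)) + (-124039 - V(-45))) = sqrt((-172962 - 1*(-92681)) + (-124039 - 6*sqrt(-45))) = sqrt((-172962 + 92681) + (-124039 - 6*3*I*sqrt(5))) = sqrt(-80281 + (-124039 - 18*I*sqrt(5))) = sqrt(-204320 - 18*I*sqrt(5))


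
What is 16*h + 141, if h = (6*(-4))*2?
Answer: -627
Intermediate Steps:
h = -48 (h = -24*2 = -48)
16*h + 141 = 16*(-48) + 141 = -768 + 141 = -627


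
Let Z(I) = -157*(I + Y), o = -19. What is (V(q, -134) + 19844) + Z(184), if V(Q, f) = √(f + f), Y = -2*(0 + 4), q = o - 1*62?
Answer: -7788 + 2*I*√67 ≈ -7788.0 + 16.371*I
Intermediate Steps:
q = -81 (q = -19 - 1*62 = -19 - 62 = -81)
Y = -8 (Y = -2*4 = -8)
Z(I) = 1256 - 157*I (Z(I) = -157*(I - 8) = -157*(-8 + I) = 1256 - 157*I)
V(Q, f) = √2*√f (V(Q, f) = √(2*f) = √2*√f)
(V(q, -134) + 19844) + Z(184) = (√2*√(-134) + 19844) + (1256 - 157*184) = (√2*(I*√134) + 19844) + (1256 - 28888) = (2*I*√67 + 19844) - 27632 = (19844 + 2*I*√67) - 27632 = -7788 + 2*I*√67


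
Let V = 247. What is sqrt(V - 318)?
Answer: I*sqrt(71) ≈ 8.4261*I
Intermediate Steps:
sqrt(V - 318) = sqrt(247 - 318) = sqrt(-71) = I*sqrt(71)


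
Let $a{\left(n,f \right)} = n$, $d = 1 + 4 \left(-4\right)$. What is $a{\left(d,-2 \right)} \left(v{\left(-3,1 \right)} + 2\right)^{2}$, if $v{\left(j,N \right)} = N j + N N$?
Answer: $0$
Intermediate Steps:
$d = -15$ ($d = 1 - 16 = -15$)
$v{\left(j,N \right)} = N^{2} + N j$ ($v{\left(j,N \right)} = N j + N^{2} = N^{2} + N j$)
$a{\left(d,-2 \right)} \left(v{\left(-3,1 \right)} + 2\right)^{2} = - 15 \left(1 \left(1 - 3\right) + 2\right)^{2} = - 15 \left(1 \left(-2\right) + 2\right)^{2} = - 15 \left(-2 + 2\right)^{2} = - 15 \cdot 0^{2} = \left(-15\right) 0 = 0$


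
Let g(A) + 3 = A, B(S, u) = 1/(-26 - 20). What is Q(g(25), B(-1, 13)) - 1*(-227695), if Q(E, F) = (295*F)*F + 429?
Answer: 482710679/2116 ≈ 2.2812e+5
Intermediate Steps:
B(S, u) = -1/46 (B(S, u) = 1/(-46) = -1/46)
g(A) = -3 + A
Q(E, F) = 429 + 295*F² (Q(E, F) = 295*F² + 429 = 429 + 295*F²)
Q(g(25), B(-1, 13)) - 1*(-227695) = (429 + 295*(-1/46)²) - 1*(-227695) = (429 + 295*(1/2116)) + 227695 = (429 + 295/2116) + 227695 = 908059/2116 + 227695 = 482710679/2116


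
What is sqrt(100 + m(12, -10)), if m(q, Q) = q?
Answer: 4*sqrt(7) ≈ 10.583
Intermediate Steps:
sqrt(100 + m(12, -10)) = sqrt(100 + 12) = sqrt(112) = 4*sqrt(7)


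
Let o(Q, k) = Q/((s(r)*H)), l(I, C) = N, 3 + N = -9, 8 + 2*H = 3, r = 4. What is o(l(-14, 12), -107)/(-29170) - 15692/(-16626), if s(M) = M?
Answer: 572144611/606225525 ≈ 0.94378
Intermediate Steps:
H = -5/2 (H = -4 + (1/2)*3 = -4 + 3/2 = -5/2 ≈ -2.5000)
N = -12 (N = -3 - 9 = -12)
l(I, C) = -12
o(Q, k) = -Q/10 (o(Q, k) = Q/((4*(-5/2))) = Q/(-10) = Q*(-1/10) = -Q/10)
o(l(-14, 12), -107)/(-29170) - 15692/(-16626) = -1/10*(-12)/(-29170) - 15692/(-16626) = (6/5)*(-1/29170) - 15692*(-1/16626) = -3/72925 + 7846/8313 = 572144611/606225525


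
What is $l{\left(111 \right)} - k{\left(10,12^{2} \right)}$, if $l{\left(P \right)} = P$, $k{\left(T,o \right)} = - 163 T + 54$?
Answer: $1687$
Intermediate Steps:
$k{\left(T,o \right)} = 54 - 163 T$
$l{\left(111 \right)} - k{\left(10,12^{2} \right)} = 111 - \left(54 - 1630\right) = 111 - -1576 = 111 + 1576 = 1687$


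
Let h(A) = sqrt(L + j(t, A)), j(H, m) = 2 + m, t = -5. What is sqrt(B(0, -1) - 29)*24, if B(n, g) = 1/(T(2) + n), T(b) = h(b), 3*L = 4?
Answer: 12*sqrt(-116 + sqrt(3)) ≈ 128.28*I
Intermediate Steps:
L = 4/3 (L = (1/3)*4 = 4/3 ≈ 1.3333)
h(A) = sqrt(10/3 + A) (h(A) = sqrt(4/3 + (2 + A)) = sqrt(10/3 + A))
T(b) = sqrt(30 + 9*b)/3
B(n, g) = 1/(n + 4*sqrt(3)/3) (B(n, g) = 1/(sqrt(30 + 9*2)/3 + n) = 1/(sqrt(30 + 18)/3 + n) = 1/(sqrt(48)/3 + n) = 1/((4*sqrt(3))/3 + n) = 1/(4*sqrt(3)/3 + n) = 1/(n + 4*sqrt(3)/3))
sqrt(B(0, -1) - 29)*24 = sqrt(3/(3*0 + 4*sqrt(3)) - 29)*24 = sqrt(3/(0 + 4*sqrt(3)) - 29)*24 = sqrt(3/((4*sqrt(3))) - 29)*24 = sqrt(3*(sqrt(3)/12) - 29)*24 = sqrt(sqrt(3)/4 - 29)*24 = sqrt(-29 + sqrt(3)/4)*24 = 24*sqrt(-29 + sqrt(3)/4)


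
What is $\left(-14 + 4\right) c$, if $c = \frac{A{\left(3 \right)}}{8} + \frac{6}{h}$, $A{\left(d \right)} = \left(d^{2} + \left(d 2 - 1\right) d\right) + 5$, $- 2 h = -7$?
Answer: $- \frac{1495}{28} \approx -53.393$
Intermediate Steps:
$h = \frac{7}{2}$ ($h = \left(- \frac{1}{2}\right) \left(-7\right) = \frac{7}{2} \approx 3.5$)
$A{\left(d \right)} = 5 + d^{2} + d \left(-1 + 2 d\right)$ ($A{\left(d \right)} = \left(d^{2} + \left(2 d - 1\right) d\right) + 5 = \left(d^{2} + \left(-1 + 2 d\right) d\right) + 5 = \left(d^{2} + d \left(-1 + 2 d\right)\right) + 5 = 5 + d^{2} + d \left(-1 + 2 d\right)$)
$c = \frac{299}{56}$ ($c = \frac{5 - 3 + 3 \cdot 3^{2}}{8} + \frac{6}{\frac{7}{2}} = \left(5 - 3 + 3 \cdot 9\right) \frac{1}{8} + 6 \cdot \frac{2}{7} = \left(5 - 3 + 27\right) \frac{1}{8} + \frac{12}{7} = 29 \cdot \frac{1}{8} + \frac{12}{7} = \frac{29}{8} + \frac{12}{7} = \frac{299}{56} \approx 5.3393$)
$\left(-14 + 4\right) c = \left(-14 + 4\right) \frac{299}{56} = \left(-10\right) \frac{299}{56} = - \frac{1495}{28}$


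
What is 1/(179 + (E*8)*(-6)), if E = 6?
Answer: -1/109 ≈ -0.0091743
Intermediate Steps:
1/(179 + (E*8)*(-6)) = 1/(179 + (6*8)*(-6)) = 1/(179 + 48*(-6)) = 1/(179 - 288) = 1/(-109) = -1/109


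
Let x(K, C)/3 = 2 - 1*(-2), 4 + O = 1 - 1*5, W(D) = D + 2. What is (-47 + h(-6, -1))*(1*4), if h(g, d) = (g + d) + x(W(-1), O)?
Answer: -168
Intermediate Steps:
W(D) = 2 + D
O = -8 (O = -4 + (1 - 1*5) = -4 + (1 - 5) = -4 - 4 = -8)
x(K, C) = 12 (x(K, C) = 3*(2 - 1*(-2)) = 3*(2 + 2) = 3*4 = 12)
h(g, d) = 12 + d + g (h(g, d) = (g + d) + 12 = (d + g) + 12 = 12 + d + g)
(-47 + h(-6, -1))*(1*4) = (-47 + (12 - 1 - 6))*(1*4) = (-47 + 5)*4 = -42*4 = -168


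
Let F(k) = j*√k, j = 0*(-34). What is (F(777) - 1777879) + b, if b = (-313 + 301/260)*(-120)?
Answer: -22625953/13 ≈ -1.7405e+6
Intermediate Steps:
j = 0
b = 486474/13 (b = (-313 + 301*(1/260))*(-120) = (-313 + 301/260)*(-120) = -81079/260*(-120) = 486474/13 ≈ 37421.)
F(k) = 0 (F(k) = 0*√k = 0)
(F(777) - 1777879) + b = (0 - 1777879) + 486474/13 = -1777879 + 486474/13 = -22625953/13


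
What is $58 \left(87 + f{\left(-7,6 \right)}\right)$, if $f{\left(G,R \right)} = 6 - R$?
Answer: $5046$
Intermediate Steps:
$58 \left(87 + f{\left(-7,6 \right)}\right) = 58 \left(87 + \left(6 - 6\right)\right) = 58 \left(87 + 0\right) = 58 \cdot 87 = 5046$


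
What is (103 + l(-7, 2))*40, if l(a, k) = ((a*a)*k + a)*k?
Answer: 11400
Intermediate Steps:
l(a, k) = k*(a + k*a²) (l(a, k) = (a²*k + a)*k = (k*a² + a)*k = (a + k*a²)*k = k*(a + k*a²))
(103 + l(-7, 2))*40 = (103 - 7*2*(1 - 7*2))*40 = (103 - 7*2*(1 - 14))*40 = (103 - 7*2*(-13))*40 = (103 + 182)*40 = 285*40 = 11400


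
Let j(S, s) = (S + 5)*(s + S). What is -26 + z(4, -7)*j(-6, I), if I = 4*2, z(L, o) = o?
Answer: -12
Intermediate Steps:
I = 8
j(S, s) = (5 + S)*(S + s)
-26 + z(4, -7)*j(-6, I) = -26 - 7*((-6)² + 5*(-6) + 5*8 - 6*8) = -26 - 7*(36 - 30 + 40 - 48) = -26 - 7*(-2) = -26 + 14 = -12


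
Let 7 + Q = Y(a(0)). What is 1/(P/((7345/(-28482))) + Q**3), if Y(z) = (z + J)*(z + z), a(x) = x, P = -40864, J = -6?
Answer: 7345/1161369113 ≈ 6.3244e-6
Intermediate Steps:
Y(z) = 2*z*(-6 + z) (Y(z) = (z - 6)*(z + z) = (-6 + z)*(2*z) = 2*z*(-6 + z))
Q = -7 (Q = -7 + 2*0*(-6 + 0) = -7 + 2*0*(-6) = -7 + 0 = -7)
1/(P/((7345/(-28482))) + Q**3) = 1/(-40864/(7345/(-28482)) + (-7)**3) = 1/(-40864/(7345*(-1/28482)) - 343) = 1/(-40864/(-7345/28482) - 343) = 1/(-40864*(-28482/7345) - 343) = 1/(1163888448/7345 - 343) = 1/(1161369113/7345) = 7345/1161369113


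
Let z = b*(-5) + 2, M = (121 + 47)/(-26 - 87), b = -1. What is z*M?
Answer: -1176/113 ≈ -10.407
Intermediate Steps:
M = -168/113 (M = 168/(-113) = 168*(-1/113) = -168/113 ≈ -1.4867)
z = 7 (z = -1*(-5) + 2 = 5 + 2 = 7)
z*M = 7*(-168/113) = -1176/113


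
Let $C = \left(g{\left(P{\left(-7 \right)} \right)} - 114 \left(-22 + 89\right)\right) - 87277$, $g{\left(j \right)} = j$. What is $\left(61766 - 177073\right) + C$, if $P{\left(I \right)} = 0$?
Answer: $-210222$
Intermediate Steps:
$C = -94915$ ($C = \left(0 - 114 \left(-22 + 89\right)\right) - 87277 = \left(0 - 7638\right) - 87277 = -7638 - 87277 = -94915$)
$\left(61766 - 177073\right) + C = \left(61766 - 177073\right) - 94915 = -115307 - 94915 = -210222$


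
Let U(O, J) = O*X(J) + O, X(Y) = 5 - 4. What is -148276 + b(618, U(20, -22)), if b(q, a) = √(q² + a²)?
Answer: -148276 + 2*√95881 ≈ -1.4766e+5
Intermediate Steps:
X(Y) = 1
U(O, J) = 2*O (U(O, J) = O*1 + O = O + O = 2*O)
b(q, a) = √(a² + q²)
-148276 + b(618, U(20, -22)) = -148276 + √((2*20)² + 618²) = -148276 + √(40² + 381924) = -148276 + √(1600 + 381924) = -148276 + √383524 = -148276 + 2*√95881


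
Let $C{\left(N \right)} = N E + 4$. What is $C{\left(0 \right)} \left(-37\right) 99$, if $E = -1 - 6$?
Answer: $-14652$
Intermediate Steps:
$E = -7$ ($E = -1 - 6 = -7$)
$C{\left(N \right)} = 4 - 7 N$ ($C{\left(N \right)} = N \left(-7\right) + 4 = - 7 N + 4 = 4 - 7 N$)
$C{\left(0 \right)} \left(-37\right) 99 = \left(4 - 0\right) \left(-37\right) 99 = \left(4 + 0\right) \left(-37\right) 99 = 4 \left(-37\right) 99 = \left(-148\right) 99 = -14652$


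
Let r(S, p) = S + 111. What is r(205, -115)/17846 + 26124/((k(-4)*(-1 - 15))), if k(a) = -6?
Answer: 19426635/71384 ≈ 272.14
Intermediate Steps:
r(S, p) = 111 + S
r(205, -115)/17846 + 26124/((k(-4)*(-1 - 15))) = (111 + 205)/17846 + 26124/((-6*(-1 - 15))) = 316*(1/17846) + 26124/((-6*(-16))) = 158/8923 + 26124/96 = 158/8923 + 26124*(1/96) = 158/8923 + 2177/8 = 19426635/71384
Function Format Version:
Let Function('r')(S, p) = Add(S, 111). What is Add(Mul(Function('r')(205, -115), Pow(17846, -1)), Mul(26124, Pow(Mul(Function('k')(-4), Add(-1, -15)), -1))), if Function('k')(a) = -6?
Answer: Rational(19426635, 71384) ≈ 272.14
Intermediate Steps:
Function('r')(S, p) = Add(111, S)
Add(Mul(Function('r')(205, -115), Pow(17846, -1)), Mul(26124, Pow(Mul(Function('k')(-4), Add(-1, -15)), -1))) = Add(Mul(Add(111, 205), Pow(17846, -1)), Mul(26124, Pow(Mul(-6, Add(-1, -15)), -1))) = Add(Mul(316, Rational(1, 17846)), Mul(26124, Pow(Mul(-6, -16), -1))) = Add(Rational(158, 8923), Mul(26124, Pow(96, -1))) = Add(Rational(158, 8923), Mul(26124, Rational(1, 96))) = Add(Rational(158, 8923), Rational(2177, 8)) = Rational(19426635, 71384)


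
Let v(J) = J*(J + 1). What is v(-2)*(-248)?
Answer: -496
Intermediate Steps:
v(J) = J*(1 + J)
v(-2)*(-248) = -2*(1 - 2)*(-248) = -2*(-1)*(-248) = 2*(-248) = -496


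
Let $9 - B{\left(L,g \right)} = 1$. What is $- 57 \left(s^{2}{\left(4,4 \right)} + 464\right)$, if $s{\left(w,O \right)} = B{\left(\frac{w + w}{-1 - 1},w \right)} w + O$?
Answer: $-100320$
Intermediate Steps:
$B{\left(L,g \right)} = 8$ ($B{\left(L,g \right)} = 9 - 1 = 8$)
$s{\left(w,O \right)} = O + 8 w$ ($s{\left(w,O \right)} = 8 w + O = O + 8 w$)
$- 57 \left(s^{2}{\left(4,4 \right)} + 464\right) = - 57 \left(\left(4 + 8 \cdot 4\right)^{2} + 464\right) = - 57 \left(\left(4 + 32\right)^{2} + 464\right) = - 57 \left(36^{2} + 464\right) = - 57 \left(1296 + 464\right) = \left(-57\right) 1760 = -100320$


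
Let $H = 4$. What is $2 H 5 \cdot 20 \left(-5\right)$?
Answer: $-4000$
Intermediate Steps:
$2 H 5 \cdot 20 \left(-5\right) = 2 \cdot 4 \cdot 5 \cdot 20 \left(-5\right) = 8 \cdot 5 \cdot 20 \left(-5\right) = 40 \cdot 20 \left(-5\right) = 800 \left(-5\right) = -4000$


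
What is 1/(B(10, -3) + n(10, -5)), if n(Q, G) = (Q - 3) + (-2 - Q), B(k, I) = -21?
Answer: -1/26 ≈ -0.038462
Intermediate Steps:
n(Q, G) = -5 (n(Q, G) = (-3 + Q) + (-2 - Q) = -5)
1/(B(10, -3) + n(10, -5)) = 1/(-21 - 5) = 1/(-26) = -1/26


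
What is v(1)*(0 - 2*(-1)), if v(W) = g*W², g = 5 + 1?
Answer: 12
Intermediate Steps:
g = 6
v(W) = 6*W²
v(1)*(0 - 2*(-1)) = (6*1²)*(0 - 2*(-1)) = (6*1)*(0 + 2) = 6*2 = 12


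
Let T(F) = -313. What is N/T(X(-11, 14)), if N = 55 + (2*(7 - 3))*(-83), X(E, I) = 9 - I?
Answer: 609/313 ≈ 1.9457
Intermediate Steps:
N = -609 (N = 55 + (2*4)*(-83) = 55 + 8*(-83) = 55 - 664 = -609)
N/T(X(-11, 14)) = -609/(-313) = -609*(-1/313) = 609/313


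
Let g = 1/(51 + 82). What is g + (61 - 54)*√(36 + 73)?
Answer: 1/133 + 7*√109 ≈ 73.090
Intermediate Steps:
g = 1/133 ≈ 0.0075188
g + (61 - 54)*√(36 + 73) = 1/133 + (61 - 54)*√(36 + 73) = 1/133 + 7*√109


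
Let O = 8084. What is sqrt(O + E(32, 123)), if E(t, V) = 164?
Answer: 2*sqrt(2062) ≈ 90.818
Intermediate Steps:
sqrt(O + E(32, 123)) = sqrt(8084 + 164) = sqrt(8248) = 2*sqrt(2062)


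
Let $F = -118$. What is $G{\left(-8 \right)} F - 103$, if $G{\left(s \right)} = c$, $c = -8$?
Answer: $841$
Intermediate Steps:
$G{\left(s \right)} = -8$
$G{\left(-8 \right)} F - 103 = \left(-8\right) \left(-118\right) - 103 = 944 - 103 = 841$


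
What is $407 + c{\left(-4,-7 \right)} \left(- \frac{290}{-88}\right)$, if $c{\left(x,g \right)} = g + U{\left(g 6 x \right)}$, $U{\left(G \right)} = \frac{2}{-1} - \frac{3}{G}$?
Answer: $\frac{929623}{2464} \approx 377.28$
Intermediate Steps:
$U{\left(G \right)} = -2 - \frac{3}{G}$ ($U{\left(G \right)} = 2 \left(-1\right) - \frac{3}{G} = -2 - \frac{3}{G}$)
$c{\left(x,g \right)} = -2 + g - \frac{1}{2 g x}$ ($c{\left(x,g \right)} = g - \left(2 + \frac{3}{g 6 x}\right) = g - \left(2 + \frac{3}{6 g x}\right) = g - \left(2 + 3 \frac{1}{6 g x}\right) = g - \left(2 + \frac{1}{2 g x}\right) = -2 + g - \frac{1}{2 g x}$)
$407 + c{\left(-4,-7 \right)} \left(- \frac{290}{-88}\right) = 407 + \left(-2 - 7 - \frac{1}{2 \left(-7\right) \left(-4\right)}\right) \left(- \frac{290}{-88}\right) = 407 + \left(-2 - 7 - \left(- \frac{1}{14}\right) \left(- \frac{1}{4}\right)\right) \left(\left(-290\right) \left(- \frac{1}{88}\right)\right) = 407 + \left(-2 - 7 - \frac{1}{56}\right) \frac{145}{44} = 407 - \frac{73225}{2464} = \frac{929623}{2464}$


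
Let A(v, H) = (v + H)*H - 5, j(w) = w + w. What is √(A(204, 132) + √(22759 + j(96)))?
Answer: √(44347 + √22951) ≈ 210.95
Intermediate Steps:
j(w) = 2*w
A(v, H) = -5 + H*(H + v) (A(v, H) = (H + v)*H - 5 = H*(H + v) - 5 = -5 + H*(H + v))
√(A(204, 132) + √(22759 + j(96))) = √((-5 + 132² + 132*204) + √(22759 + 2*96)) = √((-5 + 17424 + 26928) + √(22759 + 192)) = √(44347 + √22951)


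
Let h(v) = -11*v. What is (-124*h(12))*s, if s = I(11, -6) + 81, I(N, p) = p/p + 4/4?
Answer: 1358544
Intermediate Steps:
I(N, p) = 2 (I(N, p) = 1 + 4*(1/4) = 1 + 1 = 2)
s = 83 (s = 2 + 81 = 83)
(-124*h(12))*s = -(-1364)*12*83 = -124*(-132)*83 = 16368*83 = 1358544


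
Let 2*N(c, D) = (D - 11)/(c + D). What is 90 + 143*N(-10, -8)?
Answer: 5957/36 ≈ 165.47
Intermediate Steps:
N(c, D) = (-11 + D)/(2*(D + c)) (N(c, D) = ((D - 11)/(c + D))/2 = ((-11 + D)/(D + c))/2 = (-11 + D)/(2*(D + c)))
90 + 143*N(-10, -8) = 90 + 143*((-11 - 8)/(2*(-8 - 10))) = 90 + 143*((½)*(-19)/(-18)) = 90 + 143*((½)*(-1/18)*(-19)) = 90 + 143*(19/36) = 90 + 2717/36 = 5957/36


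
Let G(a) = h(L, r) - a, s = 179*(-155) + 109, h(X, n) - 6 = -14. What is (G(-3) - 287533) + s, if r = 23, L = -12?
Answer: -315174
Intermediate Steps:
h(X, n) = -8 (h(X, n) = 6 - 14 = -8)
s = -27636 (s = -27745 + 109 = -27636)
G(a) = -8 - a
(G(-3) - 287533) + s = ((-8 - 1*(-3)) - 287533) - 27636 = ((-8 + 3) - 287533) - 27636 = (-5 - 287533) - 27636 = -287538 - 27636 = -315174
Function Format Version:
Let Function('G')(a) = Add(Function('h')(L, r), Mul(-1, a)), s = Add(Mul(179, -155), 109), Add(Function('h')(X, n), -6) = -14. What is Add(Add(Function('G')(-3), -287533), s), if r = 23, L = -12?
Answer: -315174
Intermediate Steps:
Function('h')(X, n) = -8 (Function('h')(X, n) = Add(6, -14) = -8)
s = -27636 (s = Add(-27745, 109) = -27636)
Function('G')(a) = Add(-8, Mul(-1, a))
Add(Add(Function('G')(-3), -287533), s) = Add(Add(Add(-8, Mul(-1, -3)), -287533), -27636) = Add(Add(Add(-8, 3), -287533), -27636) = Add(Add(-5, -287533), -27636) = Add(-287538, -27636) = -315174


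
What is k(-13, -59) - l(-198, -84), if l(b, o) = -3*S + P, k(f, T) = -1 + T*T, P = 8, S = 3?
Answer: 3481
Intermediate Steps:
k(f, T) = -1 + T**2
l(b, o) = -1 (l(b, o) = -3*3 + 8 = -9 + 8 = -1)
k(-13, -59) - l(-198, -84) = (-1 + (-59)**2) - 1*(-1) = (-1 + 3481) + 1 = 3480 + 1 = 3481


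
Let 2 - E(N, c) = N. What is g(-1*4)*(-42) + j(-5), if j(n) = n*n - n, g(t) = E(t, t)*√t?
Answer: 30 - 504*I ≈ 30.0 - 504.0*I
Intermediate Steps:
E(N, c) = 2 - N
g(t) = √t*(2 - t) (g(t) = (2 - t)*√t = √t*(2 - t))
j(n) = n² - n
g(-1*4)*(-42) + j(-5) = (√(-1*4)*(2 - (-1)*4))*(-42) - 5*(-1 - 5) = (√(-4)*(2 - 1*(-4)))*(-42) - 5*(-6) = ((2*I)*(2 + 4))*(-42) + 30 = ((2*I)*6)*(-42) + 30 = (12*I)*(-42) + 30 = -504*I + 30 = 30 - 504*I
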